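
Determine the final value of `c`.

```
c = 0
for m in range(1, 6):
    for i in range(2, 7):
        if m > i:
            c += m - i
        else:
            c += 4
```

m=1,i=2: not 1>2, c = 0+4 = 4
m=1,i=3: not 1>3, c = 4+4 = 8
m=1,i=4: not 1>4, c = 8+4 = 12
m=1,i=5: not 1>5, c = 12+4 = 16
m=1,i=6: not 1>6, c = 16+4 = 20
m=2,i=2: not 2>2, c = 20+4 = 24
m=2,i=3: not 2>3, c = 24+4 = 28
m=2,i=4: not 2>4, c = 28+4 = 32
m=2,i=5: not 2>5, c = 32+4 = 36
m=2,i=6: not 2>6, c = 36+4 = 40
m=3,i=2: 3>2, c = 40+1 = 41
m=3,i=3: not 3>3, c = 41+4 = 45
m=3,i=4: not 3>4, c = 45+4 = 49
m=3,i=5: not 3>5, c = 49+4 = 53
m=3,i=6: not 3>6, c = 53+4 = 57
m=4,i=2: 4>2, c = 57+2 = 59
m=4,i=3: 4>3, c = 59+1 = 60
m=4,i=4: not 4>4, c = 60+4 = 64
m=4,i=5: not 4>5, c = 64+4 = 68
m=4,i=6: not 4>6, c = 68+4 = 72
m=5,i=2: 5>2, c = 72+3 = 75
m=5,i=3: 5>3, c = 75+2 = 77
m=5,i=4: 5>4, c = 77+1 = 78
m=5,i=5: not 5>5, c = 78+4 = 82
m=5,i=6: not 5>6, c = 82+4 = 86

86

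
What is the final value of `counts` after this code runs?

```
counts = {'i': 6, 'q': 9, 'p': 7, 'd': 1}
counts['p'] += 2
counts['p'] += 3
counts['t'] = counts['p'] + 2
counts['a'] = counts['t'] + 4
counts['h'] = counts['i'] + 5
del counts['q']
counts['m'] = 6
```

counts['p'] = 7+2 = 9 → {'i': 6, 'q': 9, 'p': 9, 'd': 1}
counts['p'] = 9+3 = 12 → {'i': 6, 'q': 9, 'p': 12, 'd': 1}
counts['t'] = counts['p']+2 = 14 → {'i': 6, 'q': 9, 'p': 12, 'd': 1, 't': 14}
counts['a'] = counts['t']+4 = 18 → {'i': 6, 'q': 9, 'p': 12, 'd': 1, 't': 14, 'a': 18}
counts['h'] = counts['i']+5 = 11 → {'i': 6, 'q': 9, 'p': 12, 'd': 1, 't': 14, 'a': 18, 'h': 11}
del 'q' → {'i': 6, 'p': 12, 'd': 1, 't': 14, 'a': 18, 'h': 11}
counts['m'] = 6 → {'i': 6, 'p': 12, 'd': 1, 't': 14, 'a': 18, 'h': 11, 'm': 6}

{'i': 6, 'p': 12, 'd': 1, 't': 14, 'a': 18, 'h': 11, 'm': 6}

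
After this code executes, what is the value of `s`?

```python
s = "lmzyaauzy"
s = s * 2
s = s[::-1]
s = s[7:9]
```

'ml'

repeat ×2 → 'lmzyaauzylmzyaauzy'
reverse → 'yzuaayzmlyzuaayzml'
slice [7:9] → 'ml'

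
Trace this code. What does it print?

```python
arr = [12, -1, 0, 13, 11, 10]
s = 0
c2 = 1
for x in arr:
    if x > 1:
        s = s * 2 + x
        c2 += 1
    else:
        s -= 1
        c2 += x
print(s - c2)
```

160

x=12: >1, s = 0*2+12 = 12; c2=2
x=-1: not >1, s = 12-1 = 11; c2=1
x=0: not >1, s = 11-1 = 10; c2=1
x=13: >1, s = 10*2+13 = 33; c2=2
x=11: >1, s = 33*2+11 = 77; c2=3
x=10: >1, s = 77*2+10 = 164; c2=4
s-c2 = 164-4 = 160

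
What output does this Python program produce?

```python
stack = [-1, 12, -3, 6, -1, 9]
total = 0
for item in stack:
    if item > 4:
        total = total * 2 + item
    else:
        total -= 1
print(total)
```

55

item=-1: not >4, total = 0-1 = -1
item=12: >4, total = (-1)*2+12 = 10
item=-3: not >4, total = 10-1 = 9
item=6: >4, total = 9*2+6 = 24
item=-1: not >4, total = 24-1 = 23
item=9: >4, total = 23*2+9 = 55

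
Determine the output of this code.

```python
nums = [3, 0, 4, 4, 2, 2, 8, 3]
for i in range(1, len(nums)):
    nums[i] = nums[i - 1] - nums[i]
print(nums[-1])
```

-20

i=1: nums[1] = 3-0 = 3 → [3, 3, 4, 4, 2, 2, 8, 3]
i=2: nums[2] = 3-4 = -1 → [3, 3, -1, 4, 2, 2, 8, 3]
i=3: nums[3] = (-1)-4 = -5 → [3, 3, -1, -5, 2, 2, 8, 3]
i=4: nums[4] = (-5)-2 = -7 → [3, 3, -1, -5, -7, 2, 8, 3]
i=5: nums[5] = (-7)-2 = -9 → [3, 3, -1, -5, -7, -9, 8, 3]
i=6: nums[6] = (-9)-8 = -17 → [3, 3, -1, -5, -7, -9, -17, 3]
i=7: nums[7] = (-17)-3 = -20 → [3, 3, -1, -5, -7, -9, -17, -20]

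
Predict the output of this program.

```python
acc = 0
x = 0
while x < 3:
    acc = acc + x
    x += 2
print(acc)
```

x=0: acc = 0+0 = 0
x=2: acc = 0+2 = 2

2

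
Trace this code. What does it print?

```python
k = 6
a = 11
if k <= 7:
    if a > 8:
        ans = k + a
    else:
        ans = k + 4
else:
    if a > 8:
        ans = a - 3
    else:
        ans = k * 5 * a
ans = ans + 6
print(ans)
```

23

k=6, a=11
k <= 7 is True; a > 8 is True
→ ans = k + a = 17
ans = 17+6 = 23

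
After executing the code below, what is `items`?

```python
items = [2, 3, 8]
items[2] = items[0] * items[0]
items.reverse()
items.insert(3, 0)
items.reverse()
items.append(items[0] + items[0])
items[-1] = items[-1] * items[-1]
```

items[2] = items[0]*items[0] = 2*2 = 4 → [2, 3, 4]
reverse → [4, 3, 2]
insert 0 at 3 → [4, 3, 2, 0]
reverse → [0, 2, 3, 4]
append items[0]+items[0] = 0+0 = 0 → [0, 2, 3, 4, 0]
items[-1] = items[-1]*items[-1] = 0*0 = 0 → [0, 2, 3, 4, 0]

[0, 2, 3, 4, 0]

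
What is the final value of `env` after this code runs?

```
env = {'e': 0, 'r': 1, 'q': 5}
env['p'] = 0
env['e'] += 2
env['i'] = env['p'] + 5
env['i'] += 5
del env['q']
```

{'e': 2, 'r': 1, 'p': 0, 'i': 10}

env['p'] = 0 → {'e': 0, 'r': 1, 'q': 5, 'p': 0}
env['e'] = 0+2 = 2 → {'e': 2, 'r': 1, 'q': 5, 'p': 0}
env['i'] = env['p']+5 = 5 → {'e': 2, 'r': 1, 'q': 5, 'p': 0, 'i': 5}
env['i'] = 5+5 = 10 → {'e': 2, 'r': 1, 'q': 5, 'p': 0, 'i': 10}
del 'q' → {'e': 2, 'r': 1, 'p': 0, 'i': 10}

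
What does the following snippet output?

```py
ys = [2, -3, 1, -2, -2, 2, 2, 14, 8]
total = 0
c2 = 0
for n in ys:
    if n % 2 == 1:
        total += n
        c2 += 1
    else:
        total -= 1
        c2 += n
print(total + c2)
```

17

n=2: not odd, total = 0-1 = -1; c2=2
n=-3: odd, total = (-1)+(-3) = -4; c2=3
n=1: odd, total = (-4)+1 = -3; c2=4
n=-2: not odd, total = (-3)-1 = -4; c2=2
n=-2: not odd, total = (-4)-1 = -5; c2=0
n=2: not odd, total = (-5)-1 = -6; c2=2
n=2: not odd, total = (-6)-1 = -7; c2=4
n=14: not odd, total = (-7)-1 = -8; c2=18
n=8: not odd, total = (-8)-1 = -9; c2=26
total+c2 = (-9)+26 = 17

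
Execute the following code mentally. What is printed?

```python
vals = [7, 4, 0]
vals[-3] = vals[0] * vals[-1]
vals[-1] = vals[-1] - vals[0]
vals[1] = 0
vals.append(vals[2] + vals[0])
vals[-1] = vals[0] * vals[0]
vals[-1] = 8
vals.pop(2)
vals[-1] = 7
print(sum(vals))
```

7

vals[-3] = vals[0]*vals[-1] = 7*0 = 0 → [0, 4, 0]
vals[-1] = vals[-1]-vals[0] = 0-0 = 0 → [0, 4, 0]
vals[1] = 0 → [0, 0, 0]
append vals[2]+vals[0] = 0+0 = 0 → [0, 0, 0, 0]
vals[-1] = vals[0]*vals[0] = 0*0 = 0 → [0, 0, 0, 0]
vals[-1] = 8 → [0, 0, 0, 8]
pop(2) removes 0 → [0, 0, 8]
vals[-1] = 7 → [0, 0, 7]
sum = 7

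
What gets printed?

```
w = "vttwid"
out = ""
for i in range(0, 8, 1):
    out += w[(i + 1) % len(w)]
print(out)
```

ttwidvtt

i=0: add w[1]='t' → 't'
i=1: add w[2]='t' → 'tt'
i=2: add w[3]='w' → 'ttw'
i=3: add w[4]='i' → 'ttwi'
i=4: add w[5]='d' → 'ttwid'
i=5: add w[0]='v' → 'ttwidv'
i=6: add w[1]='t' → 'ttwidvt'
i=7: add w[2]='t' → 'ttwidvtt'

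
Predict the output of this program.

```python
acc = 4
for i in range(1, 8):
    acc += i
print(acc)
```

32

i=1: acc = 4+1 = 5
i=2: acc = 5+2 = 7
i=3: acc = 7+3 = 10
i=4: acc = 10+4 = 14
i=5: acc = 14+5 = 19
i=6: acc = 19+6 = 25
i=7: acc = 25+7 = 32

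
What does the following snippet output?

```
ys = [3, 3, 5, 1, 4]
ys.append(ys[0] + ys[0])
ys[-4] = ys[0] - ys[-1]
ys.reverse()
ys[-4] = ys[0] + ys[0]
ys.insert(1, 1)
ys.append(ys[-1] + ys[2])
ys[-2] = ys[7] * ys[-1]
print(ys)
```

append ys[0]+ys[0] = 3+3 = 6 → [3, 3, 5, 1, 4, 6]
ys[-4] = ys[0]-ys[-1] = 3-6 = -3 → [3, 3, -3, 1, 4, 6]
reverse → [6, 4, 1, -3, 3, 3]
ys[-4] = ys[0]+ys[0] = 6+6 = 12 → [6, 4, 12, -3, 3, 3]
insert 1 at 1 → [6, 1, 4, 12, -3, 3, 3]
append ys[-1]+ys[2] = 3+4 = 7 → [6, 1, 4, 12, -3, 3, 3, 7]
ys[-2] = ys[7]*ys[-1] = 7*7 = 49 → [6, 1, 4, 12, -3, 3, 49, 7]

[6, 1, 4, 12, -3, 3, 49, 7]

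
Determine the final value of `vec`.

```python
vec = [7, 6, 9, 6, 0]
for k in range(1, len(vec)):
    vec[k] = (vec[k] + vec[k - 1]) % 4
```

[7, 1, 2, 0, 0]

k=1: vec[1] = (6+7)%4 = 1 → [7, 1, 9, 6, 0]
k=2: vec[2] = (9+1)%4 = 2 → [7, 1, 2, 6, 0]
k=3: vec[3] = (6+2)%4 = 0 → [7, 1, 2, 0, 0]
k=4: vec[4] = (0+0)%4 = 0 → [7, 1, 2, 0, 0]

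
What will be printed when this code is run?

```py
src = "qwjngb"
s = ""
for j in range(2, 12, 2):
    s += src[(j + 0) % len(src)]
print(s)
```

j=2: add src[2]='j' → 'j'
j=4: add src[4]='g' → 'jg'
j=6: add src[0]='q' → 'jgq'
j=8: add src[2]='j' → 'jgqj'
j=10: add src[4]='g' → 'jgqjg'

jgqjg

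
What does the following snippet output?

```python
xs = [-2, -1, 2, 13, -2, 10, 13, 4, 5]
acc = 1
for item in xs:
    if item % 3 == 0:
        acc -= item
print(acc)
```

item=-2: not %3==0
item=-1: not %3==0
item=2: not %3==0
item=13: not %3==0
item=-2: not %3==0
item=10: not %3==0
item=13: not %3==0
item=4: not %3==0
item=5: not %3==0

1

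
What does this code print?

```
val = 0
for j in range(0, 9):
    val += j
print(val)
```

j=0: val = 0+0 = 0
j=1: val = 0+1 = 1
j=2: val = 1+2 = 3
j=3: val = 3+3 = 6
j=4: val = 6+4 = 10
j=5: val = 10+5 = 15
j=6: val = 15+6 = 21
j=7: val = 21+7 = 28
j=8: val = 28+8 = 36

36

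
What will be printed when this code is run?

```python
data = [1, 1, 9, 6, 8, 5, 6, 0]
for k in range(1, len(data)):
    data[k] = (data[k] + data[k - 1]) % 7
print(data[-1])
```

k=1: data[1] = (1+1)%7 = 2 → [1, 2, 9, 6, 8, 5, 6, 0]
k=2: data[2] = (9+2)%7 = 4 → [1, 2, 4, 6, 8, 5, 6, 0]
k=3: data[3] = (6+4)%7 = 3 → [1, 2, 4, 3, 8, 5, 6, 0]
k=4: data[4] = (8+3)%7 = 4 → [1, 2, 4, 3, 4, 5, 6, 0]
k=5: data[5] = (5+4)%7 = 2 → [1, 2, 4, 3, 4, 2, 6, 0]
k=6: data[6] = (6+2)%7 = 1 → [1, 2, 4, 3, 4, 2, 1, 0]
k=7: data[7] = (0+1)%7 = 1 → [1, 2, 4, 3, 4, 2, 1, 1]

1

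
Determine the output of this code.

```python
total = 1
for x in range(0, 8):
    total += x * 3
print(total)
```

x=0: total = 1+0*3 = 1
x=1: total = 1+1*3 = 4
x=2: total = 4+2*3 = 10
x=3: total = 10+3*3 = 19
x=4: total = 19+4*3 = 31
x=5: total = 31+5*3 = 46
x=6: total = 46+6*3 = 64
x=7: total = 64+7*3 = 85

85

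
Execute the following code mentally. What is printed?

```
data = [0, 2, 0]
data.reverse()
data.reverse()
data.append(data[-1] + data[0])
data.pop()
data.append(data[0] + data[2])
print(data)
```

[0, 2, 0, 0]

reverse → [0, 2, 0]
reverse → [0, 2, 0]
append data[-1]+data[0] = 0+0 = 0 → [0, 2, 0, 0]
pop() removes 0 → [0, 2, 0]
append data[0]+data[2] = 0+0 = 0 → [0, 2, 0, 0]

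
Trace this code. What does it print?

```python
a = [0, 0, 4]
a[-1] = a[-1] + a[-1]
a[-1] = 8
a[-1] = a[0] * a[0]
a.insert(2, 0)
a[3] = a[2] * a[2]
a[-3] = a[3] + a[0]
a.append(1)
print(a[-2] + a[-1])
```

1

a[-1] = a[-1]+a[-1] = 4+4 = 8 → [0, 0, 8]
a[-1] = 8 → [0, 0, 8]
a[-1] = a[0]*a[0] = 0*0 = 0 → [0, 0, 0]
insert 0 at 2 → [0, 0, 0, 0]
a[3] = a[2]*a[2] = 0*0 = 0 → [0, 0, 0, 0]
a[-3] = a[3]+a[0] = 0+0 = 0 → [0, 0, 0, 0]
append 1 → [0, 0, 0, 0, 1]
a[-2]+a[-1] = 0+1 = 1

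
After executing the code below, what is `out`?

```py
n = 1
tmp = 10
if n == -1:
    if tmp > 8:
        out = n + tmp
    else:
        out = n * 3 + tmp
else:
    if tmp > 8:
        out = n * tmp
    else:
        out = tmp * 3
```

10

n=1, tmp=10
n == -1 is False; tmp > 8 is True
→ out = n * tmp = 10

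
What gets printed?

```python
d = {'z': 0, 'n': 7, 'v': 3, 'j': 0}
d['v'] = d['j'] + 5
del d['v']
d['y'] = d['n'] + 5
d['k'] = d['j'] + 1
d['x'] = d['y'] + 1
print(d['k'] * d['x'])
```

d['v'] = d['j']+5 = 5 → {'z': 0, 'n': 7, 'v': 5, 'j': 0}
del 'v' → {'z': 0, 'n': 7, 'j': 0}
d['y'] = d['n']+5 = 12 → {'z': 0, 'n': 7, 'j': 0, 'y': 12}
d['k'] = d['j']+1 = 1 → {'z': 0, 'n': 7, 'j': 0, 'y': 12, 'k': 1}
d['x'] = d['y']+1 = 13 → {'z': 0, 'n': 7, 'j': 0, 'y': 12, 'k': 1, 'x': 13}
d['k']*d['x'] = 1*13 = 13

13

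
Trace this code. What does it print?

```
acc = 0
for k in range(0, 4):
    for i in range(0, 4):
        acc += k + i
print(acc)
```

k=0,i=0: acc = 0+0 = 0
k=0,i=1: acc = 0+1 = 1
k=0,i=2: acc = 1+2 = 3
k=0,i=3: acc = 3+3 = 6
k=1,i=0: acc = 6+1 = 7
k=1,i=1: acc = 7+2 = 9
k=1,i=2: acc = 9+3 = 12
k=1,i=3: acc = 12+4 = 16
k=2,i=0: acc = 16+2 = 18
k=2,i=1: acc = 18+3 = 21
k=2,i=2: acc = 21+4 = 25
k=2,i=3: acc = 25+5 = 30
k=3,i=0: acc = 30+3 = 33
k=3,i=1: acc = 33+4 = 37
k=3,i=2: acc = 37+5 = 42
k=3,i=3: acc = 42+6 = 48

48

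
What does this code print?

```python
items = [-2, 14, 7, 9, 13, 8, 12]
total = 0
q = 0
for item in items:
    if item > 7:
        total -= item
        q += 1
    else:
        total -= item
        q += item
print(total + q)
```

-51

item=-2: not >7, total = 0-(-2) = 2; q=-2
item=14: >7, total = 2-14 = -12; q=-1
item=7: not >7, total = (-12)-7 = -19; q=6
item=9: >7, total = (-19)-9 = -28; q=7
item=13: >7, total = (-28)-13 = -41; q=8
item=8: >7, total = (-41)-8 = -49; q=9
item=12: >7, total = (-49)-12 = -61; q=10
total+q = (-61)+10 = -51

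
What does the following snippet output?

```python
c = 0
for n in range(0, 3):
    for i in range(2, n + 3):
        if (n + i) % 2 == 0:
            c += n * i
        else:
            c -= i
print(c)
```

10

n=0,i=2: even sum, c = 0+0 = 0
n=1,i=2: odd sum, c = 0-2 = -2
n=1,i=3: even sum, c = (-2)+3 = 1
n=2,i=2: even sum, c = 1+4 = 5
n=2,i=3: odd sum, c = 5-3 = 2
n=2,i=4: even sum, c = 2+8 = 10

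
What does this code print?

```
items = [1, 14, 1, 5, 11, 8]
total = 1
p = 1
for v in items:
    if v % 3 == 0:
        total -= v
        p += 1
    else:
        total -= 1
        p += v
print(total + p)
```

v=1: not %3==0, total = 1-1 = 0; p=2
v=14: not %3==0, total = 0-1 = -1; p=16
v=1: not %3==0, total = (-1)-1 = -2; p=17
v=5: not %3==0, total = (-2)-1 = -3; p=22
v=11: not %3==0, total = (-3)-1 = -4; p=33
v=8: not %3==0, total = (-4)-1 = -5; p=41
total+p = (-5)+41 = 36

36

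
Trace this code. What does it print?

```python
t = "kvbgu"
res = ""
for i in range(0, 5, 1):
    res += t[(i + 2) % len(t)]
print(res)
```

bgukv

i=0: add t[2]='b' → 'b'
i=1: add t[3]='g' → 'bg'
i=2: add t[4]='u' → 'bgu'
i=3: add t[0]='k' → 'bguk'
i=4: add t[1]='v' → 'bgukv'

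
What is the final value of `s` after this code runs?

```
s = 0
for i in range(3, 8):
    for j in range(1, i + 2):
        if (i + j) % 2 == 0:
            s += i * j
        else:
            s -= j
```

202

i=3,j=1: even sum, s = 0+3 = 3
i=3,j=2: odd sum, s = 3-2 = 1
i=3,j=3: even sum, s = 1+9 = 10
i=3,j=4: odd sum, s = 10-4 = 6
i=4,j=1: odd sum, s = 6-1 = 5
i=4,j=2: even sum, s = 5+8 = 13
i=4,j=3: odd sum, s = 13-3 = 10
i=4,j=4: even sum, s = 10+16 = 26
i=4,j=5: odd sum, s = 26-5 = 21
i=5,j=1: even sum, s = 21+5 = 26
i=5,j=2: odd sum, s = 26-2 = 24
i=5,j=3: even sum, s = 24+15 = 39
i=5,j=4: odd sum, s = 39-4 = 35
i=5,j=5: even sum, s = 35+25 = 60
i=5,j=6: odd sum, s = 60-6 = 54
i=6,j=1: odd sum, s = 54-1 = 53
i=6,j=2: even sum, s = 53+12 = 65
i=6,j=3: odd sum, s = 65-3 = 62
i=6,j=4: even sum, s = 62+24 = 86
i=6,j=5: odd sum, s = 86-5 = 81
i=6,j=6: even sum, s = 81+36 = 117
i=6,j=7: odd sum, s = 117-7 = 110
i=7,j=1: even sum, s = 110+7 = 117
i=7,j=2: odd sum, s = 117-2 = 115
i=7,j=3: even sum, s = 115+21 = 136
i=7,j=4: odd sum, s = 136-4 = 132
i=7,j=5: even sum, s = 132+35 = 167
i=7,j=6: odd sum, s = 167-6 = 161
i=7,j=7: even sum, s = 161+49 = 210
i=7,j=8: odd sum, s = 210-8 = 202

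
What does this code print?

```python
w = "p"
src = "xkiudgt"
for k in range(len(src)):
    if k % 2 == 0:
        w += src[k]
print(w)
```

pxidt

k=0: add 'x' → 'px'
k=1: skip
k=2: add 'i' → 'pxi'
k=3: skip
k=4: add 'd' → 'pxid'
k=5: skip
k=6: add 't' → 'pxidt'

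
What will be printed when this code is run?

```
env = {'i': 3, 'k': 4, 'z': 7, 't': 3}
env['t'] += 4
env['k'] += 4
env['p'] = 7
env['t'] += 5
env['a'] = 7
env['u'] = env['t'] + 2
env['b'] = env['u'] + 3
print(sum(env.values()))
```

env['t'] = 3+4 = 7 → {'i': 3, 'k': 4, 'z': 7, 't': 7}
env['k'] = 4+4 = 8 → {'i': 3, 'k': 8, 'z': 7, 't': 7}
env['p'] = 7 → {'i': 3, 'k': 8, 'z': 7, 't': 7, 'p': 7}
env['t'] = 7+5 = 12 → {'i': 3, 'k': 8, 'z': 7, 't': 12, 'p': 7}
env['a'] = 7 → {'i': 3, 'k': 8, 'z': 7, 't': 12, 'p': 7, 'a': 7}
env['u'] = env['t']+2 = 14 → {'i': 3, 'k': 8, 'z': 7, 't': 12, 'p': 7, 'a': 7, 'u': 14}
env['b'] = env['u']+3 = 17 → {'i': 3, 'k': 8, 'z': 7, 't': 12, 'p': 7, 'a': 7, 'u': 14, 'b': 17}
sum of values = 75

75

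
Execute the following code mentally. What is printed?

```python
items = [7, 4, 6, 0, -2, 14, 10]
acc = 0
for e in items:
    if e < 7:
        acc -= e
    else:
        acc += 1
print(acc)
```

e=7: not <7, acc = 0+1 = 1
e=4: <7, acc = 1-4 = -3
e=6: <7, acc = (-3)-6 = -9
e=0: <7, acc = (-9)-0 = -9
e=-2: <7, acc = (-9)-(-2) = -7
e=14: not <7, acc = (-7)+1 = -6
e=10: not <7, acc = (-6)+1 = -5

-5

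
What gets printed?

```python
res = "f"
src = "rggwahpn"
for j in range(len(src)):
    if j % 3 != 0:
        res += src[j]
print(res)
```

j=0: skip
j=1: add 'g' → 'fg'
j=2: add 'g' → 'fgg'
j=3: skip
j=4: add 'a' → 'fgga'
j=5: add 'h' → 'fggah'
j=6: skip
j=7: add 'n' → 'fggahn'

fggahn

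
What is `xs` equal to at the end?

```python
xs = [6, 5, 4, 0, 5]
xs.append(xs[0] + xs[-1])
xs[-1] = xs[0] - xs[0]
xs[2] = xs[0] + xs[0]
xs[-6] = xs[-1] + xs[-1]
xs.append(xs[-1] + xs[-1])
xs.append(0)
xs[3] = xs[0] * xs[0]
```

append xs[0]+xs[-1] = 6+5 = 11 → [6, 5, 4, 0, 5, 11]
xs[-1] = xs[0]-xs[0] = 6-6 = 0 → [6, 5, 4, 0, 5, 0]
xs[2] = xs[0]+xs[0] = 6+6 = 12 → [6, 5, 12, 0, 5, 0]
xs[-6] = xs[-1]+xs[-1] = 0+0 = 0 → [0, 5, 12, 0, 5, 0]
append xs[-1]+xs[-1] = 0+0 = 0 → [0, 5, 12, 0, 5, 0, 0]
append 0 → [0, 5, 12, 0, 5, 0, 0, 0]
xs[3] = xs[0]*xs[0] = 0*0 = 0 → [0, 5, 12, 0, 5, 0, 0, 0]

[0, 5, 12, 0, 5, 0, 0, 0]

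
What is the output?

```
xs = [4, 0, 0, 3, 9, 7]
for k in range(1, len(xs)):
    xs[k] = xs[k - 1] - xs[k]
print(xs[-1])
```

k=1: xs[1] = 4-0 = 4 → [4, 4, 0, 3, 9, 7]
k=2: xs[2] = 4-0 = 4 → [4, 4, 4, 3, 9, 7]
k=3: xs[3] = 4-3 = 1 → [4, 4, 4, 1, 9, 7]
k=4: xs[4] = 1-9 = -8 → [4, 4, 4, 1, -8, 7]
k=5: xs[5] = (-8)-7 = -15 → [4, 4, 4, 1, -8, -15]

-15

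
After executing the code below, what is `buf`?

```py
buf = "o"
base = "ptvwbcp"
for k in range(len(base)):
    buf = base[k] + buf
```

'pcbwvtpo'

k=0: prepend 'p' → 'po'
k=1: prepend 't' → 'tpo'
k=2: prepend 'v' → 'vtpo'
k=3: prepend 'w' → 'wvtpo'
k=4: prepend 'b' → 'bwvtpo'
k=5: prepend 'c' → 'cbwvtpo'
k=6: prepend 'p' → 'pcbwvtpo'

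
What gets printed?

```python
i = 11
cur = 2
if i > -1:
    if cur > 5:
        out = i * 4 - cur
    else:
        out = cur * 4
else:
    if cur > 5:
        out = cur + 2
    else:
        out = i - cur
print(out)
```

i=11, cur=2
i > -1 is True; cur > 5 is False
→ out = cur * 4 = 8

8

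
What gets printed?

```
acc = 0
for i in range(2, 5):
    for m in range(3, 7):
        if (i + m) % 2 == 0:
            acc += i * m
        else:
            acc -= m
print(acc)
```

i=2,m=3: odd sum, acc = 0-3 = -3
i=2,m=4: even sum, acc = (-3)+8 = 5
i=2,m=5: odd sum, acc = 5-5 = 0
i=2,m=6: even sum, acc = 0+12 = 12
i=3,m=3: even sum, acc = 12+9 = 21
i=3,m=4: odd sum, acc = 21-4 = 17
i=3,m=5: even sum, acc = 17+15 = 32
i=3,m=6: odd sum, acc = 32-6 = 26
i=4,m=3: odd sum, acc = 26-3 = 23
i=4,m=4: even sum, acc = 23+16 = 39
i=4,m=5: odd sum, acc = 39-5 = 34
i=4,m=6: even sum, acc = 34+24 = 58

58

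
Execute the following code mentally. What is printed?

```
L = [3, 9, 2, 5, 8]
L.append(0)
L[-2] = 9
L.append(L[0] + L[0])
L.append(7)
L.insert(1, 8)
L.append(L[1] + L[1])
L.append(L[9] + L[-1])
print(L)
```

append 0 → [3, 9, 2, 5, 8, 0]
L[-2] = 9 → [3, 9, 2, 5, 9, 0]
append L[0]+L[0] = 3+3 = 6 → [3, 9, 2, 5, 9, 0, 6]
append 7 → [3, 9, 2, 5, 9, 0, 6, 7]
insert 8 at 1 → [3, 8, 9, 2, 5, 9, 0, 6, 7]
append L[1]+L[1] = 8+8 = 16 → [3, 8, 9, 2, 5, 9, 0, 6, 7, 16]
append L[9]+L[-1] = 16+16 = 32 → [3, 8, 9, 2, 5, 9, 0, 6, 7, 16, 32]

[3, 8, 9, 2, 5, 9, 0, 6, 7, 16, 32]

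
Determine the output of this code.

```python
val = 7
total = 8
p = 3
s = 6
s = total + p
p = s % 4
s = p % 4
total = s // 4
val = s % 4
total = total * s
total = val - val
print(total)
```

0

s = 8+3 = 11
p = 11%4 = 3
s = 3%4 = 3
total = 3//4 = 0
val = 3%4 = 3
total = 0*3 = 0
total = 3-3 = 0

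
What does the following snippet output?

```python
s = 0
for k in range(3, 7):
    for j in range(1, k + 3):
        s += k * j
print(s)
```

k=3,j=1: s = 0+3 = 3
k=3,j=2: s = 3+6 = 9
k=3,j=3: s = 9+9 = 18
k=3,j=4: s = 18+12 = 30
k=3,j=5: s = 30+15 = 45
k=4,j=1: s = 45+4 = 49
k=4,j=2: s = 49+8 = 57
k=4,j=3: s = 57+12 = 69
k=4,j=4: s = 69+16 = 85
k=4,j=5: s = 85+20 = 105
k=4,j=6: s = 105+24 = 129
k=5,j=1: s = 129+5 = 134
k=5,j=2: s = 134+10 = 144
k=5,j=3: s = 144+15 = 159
k=5,j=4: s = 159+20 = 179
k=5,j=5: s = 179+25 = 204
k=5,j=6: s = 204+30 = 234
k=5,j=7: s = 234+35 = 269
k=6,j=1: s = 269+6 = 275
k=6,j=2: s = 275+12 = 287
k=6,j=3: s = 287+18 = 305
k=6,j=4: s = 305+24 = 329
k=6,j=5: s = 329+30 = 359
k=6,j=6: s = 359+36 = 395
k=6,j=7: s = 395+42 = 437
k=6,j=8: s = 437+48 = 485

485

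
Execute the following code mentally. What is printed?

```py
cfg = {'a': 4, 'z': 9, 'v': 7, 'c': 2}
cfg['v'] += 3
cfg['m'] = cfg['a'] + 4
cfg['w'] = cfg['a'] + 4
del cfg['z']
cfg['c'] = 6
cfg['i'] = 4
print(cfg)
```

{'a': 4, 'v': 10, 'c': 6, 'm': 8, 'w': 8, 'i': 4}

cfg['v'] = 7+3 = 10 → {'a': 4, 'z': 9, 'v': 10, 'c': 2}
cfg['m'] = cfg['a']+4 = 8 → {'a': 4, 'z': 9, 'v': 10, 'c': 2, 'm': 8}
cfg['w'] = cfg['a']+4 = 8 → {'a': 4, 'z': 9, 'v': 10, 'c': 2, 'm': 8, 'w': 8}
del 'z' → {'a': 4, 'v': 10, 'c': 2, 'm': 8, 'w': 8}
cfg['c'] = 6 → {'a': 4, 'v': 10, 'c': 6, 'm': 8, 'w': 8}
cfg['i'] = 4 → {'a': 4, 'v': 10, 'c': 6, 'm': 8, 'w': 8, 'i': 4}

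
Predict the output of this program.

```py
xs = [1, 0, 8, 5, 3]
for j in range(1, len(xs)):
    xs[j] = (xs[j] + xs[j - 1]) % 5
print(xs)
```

[1, 1, 4, 4, 2]

j=1: xs[1] = (0+1)%5 = 1 → [1, 1, 8, 5, 3]
j=2: xs[2] = (8+1)%5 = 4 → [1, 1, 4, 5, 3]
j=3: xs[3] = (5+4)%5 = 4 → [1, 1, 4, 4, 3]
j=4: xs[4] = (3+4)%5 = 2 → [1, 1, 4, 4, 2]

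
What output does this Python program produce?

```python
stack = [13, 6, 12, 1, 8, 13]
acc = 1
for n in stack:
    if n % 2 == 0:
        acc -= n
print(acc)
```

n=13: not even
n=6: even, acc = 1-6 = -5
n=12: even, acc = (-5)-12 = -17
n=1: not even
n=8: even, acc = (-17)-8 = -25
n=13: not even

-25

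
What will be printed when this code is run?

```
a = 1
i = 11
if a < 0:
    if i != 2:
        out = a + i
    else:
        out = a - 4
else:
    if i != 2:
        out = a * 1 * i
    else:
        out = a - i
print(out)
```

a=1, i=11
a < 0 is False; i != 2 is True
→ out = a * 1 * i = 11

11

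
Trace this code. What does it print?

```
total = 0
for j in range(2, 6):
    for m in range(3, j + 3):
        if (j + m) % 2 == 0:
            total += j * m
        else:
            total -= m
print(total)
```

122

j=2,m=3: odd sum, total = 0-3 = -3
j=2,m=4: even sum, total = (-3)+8 = 5
j=3,m=3: even sum, total = 5+9 = 14
j=3,m=4: odd sum, total = 14-4 = 10
j=3,m=5: even sum, total = 10+15 = 25
j=4,m=3: odd sum, total = 25-3 = 22
j=4,m=4: even sum, total = 22+16 = 38
j=4,m=5: odd sum, total = 38-5 = 33
j=4,m=6: even sum, total = 33+24 = 57
j=5,m=3: even sum, total = 57+15 = 72
j=5,m=4: odd sum, total = 72-4 = 68
j=5,m=5: even sum, total = 68+25 = 93
j=5,m=6: odd sum, total = 93-6 = 87
j=5,m=7: even sum, total = 87+35 = 122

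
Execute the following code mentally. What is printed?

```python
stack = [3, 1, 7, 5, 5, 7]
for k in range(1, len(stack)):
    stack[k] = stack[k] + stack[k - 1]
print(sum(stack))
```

83

k=1: stack[1] = 1+3 = 4 → [3, 4, 7, 5, 5, 7]
k=2: stack[2] = 7+4 = 11 → [3, 4, 11, 5, 5, 7]
k=3: stack[3] = 5+11 = 16 → [3, 4, 11, 16, 5, 7]
k=4: stack[4] = 5+16 = 21 → [3, 4, 11, 16, 21, 7]
k=5: stack[5] = 7+21 = 28 → [3, 4, 11, 16, 21, 28]
sum = 83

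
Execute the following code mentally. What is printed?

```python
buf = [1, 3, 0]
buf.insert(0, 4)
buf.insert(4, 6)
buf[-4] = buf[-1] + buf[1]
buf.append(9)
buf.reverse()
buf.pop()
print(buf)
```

insert 4 at 0 → [4, 1, 3, 0]
insert 6 at 4 → [4, 1, 3, 0, 6]
buf[-4] = buf[-1]+buf[1] = 6+1 = 7 → [4, 7, 3, 0, 6]
append 9 → [4, 7, 3, 0, 6, 9]
reverse → [9, 6, 0, 3, 7, 4]
pop() removes 4 → [9, 6, 0, 3, 7]

[9, 6, 0, 3, 7]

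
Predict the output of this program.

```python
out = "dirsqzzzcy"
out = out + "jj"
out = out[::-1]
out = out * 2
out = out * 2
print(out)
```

+ 'jj' → 'dirsqzzzcyjj'
reverse → 'jjyczzzqsrid'
repeat ×2 → 'jjyczzzqsridjjyczzzqsrid'
repeat ×2 → 'jjyczzzqsridjjyczzzqsridjjyczzzqsridjjyczzzqsrid'

jjyczzzqsridjjyczzzqsridjjyczzzqsridjjyczzzqsrid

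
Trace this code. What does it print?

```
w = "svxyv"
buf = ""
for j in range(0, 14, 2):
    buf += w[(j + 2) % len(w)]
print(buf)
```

xvvysxv

j=0: add w[2]='x' → 'x'
j=2: add w[4]='v' → 'xv'
j=4: add w[1]='v' → 'xvv'
j=6: add w[3]='y' → 'xvvy'
j=8: add w[0]='s' → 'xvvys'
j=10: add w[2]='x' → 'xvvysx'
j=12: add w[4]='v' → 'xvvysxv'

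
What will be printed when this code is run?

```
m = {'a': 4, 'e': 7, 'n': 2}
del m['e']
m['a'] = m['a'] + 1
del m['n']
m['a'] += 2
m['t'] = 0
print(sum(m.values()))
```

del 'e' → {'a': 4, 'n': 2}
m['a'] = m['a']+1 = 5 → {'a': 5, 'n': 2}
del 'n' → {'a': 5}
m['a'] = 5+2 = 7 → {'a': 7}
m['t'] = 0 → {'a': 7, 't': 0}
sum of values = 7

7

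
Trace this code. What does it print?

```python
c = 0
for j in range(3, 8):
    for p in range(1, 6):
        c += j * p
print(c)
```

375

j=3,p=1: c = 0+3 = 3
j=3,p=2: c = 3+6 = 9
j=3,p=3: c = 9+9 = 18
j=3,p=4: c = 18+12 = 30
j=3,p=5: c = 30+15 = 45
j=4,p=1: c = 45+4 = 49
j=4,p=2: c = 49+8 = 57
j=4,p=3: c = 57+12 = 69
j=4,p=4: c = 69+16 = 85
j=4,p=5: c = 85+20 = 105
j=5,p=1: c = 105+5 = 110
j=5,p=2: c = 110+10 = 120
j=5,p=3: c = 120+15 = 135
j=5,p=4: c = 135+20 = 155
j=5,p=5: c = 155+25 = 180
j=6,p=1: c = 180+6 = 186
j=6,p=2: c = 186+12 = 198
j=6,p=3: c = 198+18 = 216
j=6,p=4: c = 216+24 = 240
j=6,p=5: c = 240+30 = 270
j=7,p=1: c = 270+7 = 277
j=7,p=2: c = 277+14 = 291
j=7,p=3: c = 291+21 = 312
j=7,p=4: c = 312+28 = 340
j=7,p=5: c = 340+35 = 375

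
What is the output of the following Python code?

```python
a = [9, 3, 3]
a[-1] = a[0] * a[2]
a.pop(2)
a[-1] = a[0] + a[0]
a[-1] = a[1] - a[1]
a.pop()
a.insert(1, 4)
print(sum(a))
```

13

a[-1] = a[0]*a[2] = 9*3 = 27 → [9, 3, 27]
pop(2) removes 27 → [9, 3]
a[-1] = a[0]+a[0] = 9+9 = 18 → [9, 18]
a[-1] = a[1]-a[1] = 18-18 = 0 → [9, 0]
pop() removes 0 → [9]
insert 4 at 1 → [9, 4]
sum = 13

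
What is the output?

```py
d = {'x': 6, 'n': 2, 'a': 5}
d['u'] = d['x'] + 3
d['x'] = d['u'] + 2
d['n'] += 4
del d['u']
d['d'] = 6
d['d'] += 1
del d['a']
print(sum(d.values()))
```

24

d['u'] = d['x']+3 = 9 → {'x': 6, 'n': 2, 'a': 5, 'u': 9}
d['x'] = d['u']+2 = 11 → {'x': 11, 'n': 2, 'a': 5, 'u': 9}
d['n'] = 2+4 = 6 → {'x': 11, 'n': 6, 'a': 5, 'u': 9}
del 'u' → {'x': 11, 'n': 6, 'a': 5}
d['d'] = 6 → {'x': 11, 'n': 6, 'a': 5, 'd': 6}
d['d'] = 6+1 = 7 → {'x': 11, 'n': 6, 'a': 5, 'd': 7}
del 'a' → {'x': 11, 'n': 6, 'd': 7}
sum of values = 24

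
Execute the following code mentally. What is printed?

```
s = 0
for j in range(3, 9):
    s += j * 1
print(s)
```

33

j=3: s = 0+3*1 = 3
j=4: s = 3+4*1 = 7
j=5: s = 7+5*1 = 12
j=6: s = 12+6*1 = 18
j=7: s = 18+7*1 = 25
j=8: s = 25+8*1 = 33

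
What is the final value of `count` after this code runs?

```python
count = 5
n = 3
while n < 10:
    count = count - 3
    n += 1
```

n=3: count = 5-3 = 2
n=4: count = 2-3 = -1
n=5: count = (-1)-3 = -4
n=6: count = (-4)-3 = -7
n=7: count = (-7)-3 = -10
n=8: count = (-10)-3 = -13
n=9: count = (-13)-3 = -16

-16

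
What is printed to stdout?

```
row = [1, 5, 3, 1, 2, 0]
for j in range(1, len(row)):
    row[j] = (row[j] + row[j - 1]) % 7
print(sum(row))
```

22

j=1: row[1] = (5+1)%7 = 6 → [1, 6, 3, 1, 2, 0]
j=2: row[2] = (3+6)%7 = 2 → [1, 6, 2, 1, 2, 0]
j=3: row[3] = (1+2)%7 = 3 → [1, 6, 2, 3, 2, 0]
j=4: row[4] = (2+3)%7 = 5 → [1, 6, 2, 3, 5, 0]
j=5: row[5] = (0+5)%7 = 5 → [1, 6, 2, 3, 5, 5]
sum = 22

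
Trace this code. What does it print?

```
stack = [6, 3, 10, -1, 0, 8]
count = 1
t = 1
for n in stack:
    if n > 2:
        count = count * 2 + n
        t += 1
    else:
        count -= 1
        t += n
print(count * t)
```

400

n=6: >2, count = 1*2+6 = 8; t=2
n=3: >2, count = 8*2+3 = 19; t=3
n=10: >2, count = 19*2+10 = 48; t=4
n=-1: not >2, count = 48-1 = 47; t=3
n=0: not >2, count = 47-1 = 46; t=3
n=8: >2, count = 46*2+8 = 100; t=4
count*t = 100*4 = 400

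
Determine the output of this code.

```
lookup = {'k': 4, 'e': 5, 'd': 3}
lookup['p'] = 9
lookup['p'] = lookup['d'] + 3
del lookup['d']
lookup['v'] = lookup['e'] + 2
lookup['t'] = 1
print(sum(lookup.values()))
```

23

lookup['p'] = 9 → {'k': 4, 'e': 5, 'd': 3, 'p': 9}
lookup['p'] = lookup['d']+3 = 6 → {'k': 4, 'e': 5, 'd': 3, 'p': 6}
del 'd' → {'k': 4, 'e': 5, 'p': 6}
lookup['v'] = lookup['e']+2 = 7 → {'k': 4, 'e': 5, 'p': 6, 'v': 7}
lookup['t'] = 1 → {'k': 4, 'e': 5, 'p': 6, 'v': 7, 't': 1}
sum of values = 23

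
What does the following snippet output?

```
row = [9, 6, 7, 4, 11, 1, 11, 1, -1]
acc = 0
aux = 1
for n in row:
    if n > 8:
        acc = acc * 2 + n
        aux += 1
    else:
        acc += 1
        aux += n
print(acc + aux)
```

107

n=9: >8, acc = 0*2+9 = 9; aux=2
n=6: not >8, acc = 9+1 = 10; aux=8
n=7: not >8, acc = 10+1 = 11; aux=15
n=4: not >8, acc = 11+1 = 12; aux=19
n=11: >8, acc = 12*2+11 = 35; aux=20
n=1: not >8, acc = 35+1 = 36; aux=21
n=11: >8, acc = 36*2+11 = 83; aux=22
n=1: not >8, acc = 83+1 = 84; aux=23
n=-1: not >8, acc = 84+1 = 85; aux=22
acc+aux = 85+22 = 107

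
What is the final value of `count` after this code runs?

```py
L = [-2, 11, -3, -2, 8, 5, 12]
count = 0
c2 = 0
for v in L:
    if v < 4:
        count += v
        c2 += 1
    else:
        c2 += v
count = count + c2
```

v=-2: <4, count = 0+(-2) = -2; c2=1
v=11: not <4; c2=12
v=-3: <4, count = (-2)+(-3) = -5; c2=13
v=-2: <4, count = (-5)+(-2) = -7; c2=14
v=8: not <4; c2=22
v=5: not <4; c2=27
v=12: not <4; c2=39
count+c2 = (-7)+39 = 32

32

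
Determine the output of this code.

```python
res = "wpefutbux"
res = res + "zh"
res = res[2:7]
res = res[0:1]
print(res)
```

+ 'zh' → 'wpefutbuxzh'
slice [2:7] → 'efutb'
slice [0:1] → 'e'

e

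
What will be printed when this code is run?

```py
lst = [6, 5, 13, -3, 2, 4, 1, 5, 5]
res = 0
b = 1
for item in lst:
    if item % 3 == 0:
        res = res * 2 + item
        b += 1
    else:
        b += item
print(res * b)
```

item=6: %3==0, res = 0*2+6 = 6; b=2
item=5: not %3==0; b=7
item=13: not %3==0; b=20
item=-3: %3==0, res = 6*2+(-3) = 9; b=21
item=2: not %3==0; b=23
item=4: not %3==0; b=27
item=1: not %3==0; b=28
item=5: not %3==0; b=33
item=5: not %3==0; b=38
res*b = 9*38 = 342

342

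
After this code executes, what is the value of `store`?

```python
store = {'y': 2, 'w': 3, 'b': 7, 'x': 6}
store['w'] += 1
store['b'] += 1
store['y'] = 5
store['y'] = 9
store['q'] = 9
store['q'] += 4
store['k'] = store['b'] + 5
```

store['w'] = 3+1 = 4 → {'y': 2, 'w': 4, 'b': 7, 'x': 6}
store['b'] = 7+1 = 8 → {'y': 2, 'w': 4, 'b': 8, 'x': 6}
store['y'] = 5 → {'y': 5, 'w': 4, 'b': 8, 'x': 6}
store['y'] = 9 → {'y': 9, 'w': 4, 'b': 8, 'x': 6}
store['q'] = 9 → {'y': 9, 'w': 4, 'b': 8, 'x': 6, 'q': 9}
store['q'] = 9+4 = 13 → {'y': 9, 'w': 4, 'b': 8, 'x': 6, 'q': 13}
store['k'] = store['b']+5 = 13 → {'y': 9, 'w': 4, 'b': 8, 'x': 6, 'q': 13, 'k': 13}

{'y': 9, 'w': 4, 'b': 8, 'x': 6, 'q': 13, 'k': 13}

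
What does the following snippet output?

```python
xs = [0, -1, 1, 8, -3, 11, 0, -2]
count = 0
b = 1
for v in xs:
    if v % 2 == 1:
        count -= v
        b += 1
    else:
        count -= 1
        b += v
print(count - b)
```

v=0: not odd, count = 0-1 = -1; b=1
v=-1: odd, count = (-1)-(-1) = 0; b=2
v=1: odd, count = 0-1 = -1; b=3
v=8: not odd, count = (-1)-1 = -2; b=11
v=-3: odd, count = (-2)-(-3) = 1; b=12
v=11: odd, count = 1-11 = -10; b=13
v=0: not odd, count = (-10)-1 = -11; b=13
v=-2: not odd, count = (-11)-1 = -12; b=11
count-b = (-12)-11 = -23

-23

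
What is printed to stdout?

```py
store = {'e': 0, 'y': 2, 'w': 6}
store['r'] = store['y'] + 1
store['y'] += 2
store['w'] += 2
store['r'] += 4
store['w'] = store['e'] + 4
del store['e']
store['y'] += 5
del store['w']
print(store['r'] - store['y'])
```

-2

store['r'] = store['y']+1 = 3 → {'e': 0, 'y': 2, 'w': 6, 'r': 3}
store['y'] = 2+2 = 4 → {'e': 0, 'y': 4, 'w': 6, 'r': 3}
store['w'] = 6+2 = 8 → {'e': 0, 'y': 4, 'w': 8, 'r': 3}
store['r'] = 3+4 = 7 → {'e': 0, 'y': 4, 'w': 8, 'r': 7}
store['w'] = store['e']+4 = 4 → {'e': 0, 'y': 4, 'w': 4, 'r': 7}
del 'e' → {'y': 4, 'w': 4, 'r': 7}
store['y'] = 4+5 = 9 → {'y': 9, 'w': 4, 'r': 7}
del 'w' → {'y': 9, 'r': 7}
store['r']-store['y'] = 7-9 = -2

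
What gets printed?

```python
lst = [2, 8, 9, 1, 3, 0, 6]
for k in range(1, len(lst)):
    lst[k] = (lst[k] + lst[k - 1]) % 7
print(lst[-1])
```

k=1: lst[1] = (8+2)%7 = 3 → [2, 3, 9, 1, 3, 0, 6]
k=2: lst[2] = (9+3)%7 = 5 → [2, 3, 5, 1, 3, 0, 6]
k=3: lst[3] = (1+5)%7 = 6 → [2, 3, 5, 6, 3, 0, 6]
k=4: lst[4] = (3+6)%7 = 2 → [2, 3, 5, 6, 2, 0, 6]
k=5: lst[5] = (0+2)%7 = 2 → [2, 3, 5, 6, 2, 2, 6]
k=6: lst[6] = (6+2)%7 = 1 → [2, 3, 5, 6, 2, 2, 1]

1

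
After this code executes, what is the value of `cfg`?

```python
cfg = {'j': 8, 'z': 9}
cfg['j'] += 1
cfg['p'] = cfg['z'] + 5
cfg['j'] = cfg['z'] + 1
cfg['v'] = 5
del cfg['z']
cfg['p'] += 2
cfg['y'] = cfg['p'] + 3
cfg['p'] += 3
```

cfg['j'] = 8+1 = 9 → {'j': 9, 'z': 9}
cfg['p'] = cfg['z']+5 = 14 → {'j': 9, 'z': 9, 'p': 14}
cfg['j'] = cfg['z']+1 = 10 → {'j': 10, 'z': 9, 'p': 14}
cfg['v'] = 5 → {'j': 10, 'z': 9, 'p': 14, 'v': 5}
del 'z' → {'j': 10, 'p': 14, 'v': 5}
cfg['p'] = 14+2 = 16 → {'j': 10, 'p': 16, 'v': 5}
cfg['y'] = cfg['p']+3 = 19 → {'j': 10, 'p': 16, 'v': 5, 'y': 19}
cfg['p'] = 16+3 = 19 → {'j': 10, 'p': 19, 'v': 5, 'y': 19}

{'j': 10, 'p': 19, 'v': 5, 'y': 19}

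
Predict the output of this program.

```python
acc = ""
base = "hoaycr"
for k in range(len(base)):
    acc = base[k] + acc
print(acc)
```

k=0: prepend 'h' → 'h'
k=1: prepend 'o' → 'oh'
k=2: prepend 'a' → 'aoh'
k=3: prepend 'y' → 'yaoh'
k=4: prepend 'c' → 'cyaoh'
k=5: prepend 'r' → 'rcyaoh'

rcyaoh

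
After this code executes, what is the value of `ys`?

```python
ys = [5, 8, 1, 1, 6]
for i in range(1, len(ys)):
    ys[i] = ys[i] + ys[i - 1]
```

[5, 13, 14, 15, 21]

i=1: ys[1] = 8+5 = 13 → [5, 13, 1, 1, 6]
i=2: ys[2] = 1+13 = 14 → [5, 13, 14, 1, 6]
i=3: ys[3] = 1+14 = 15 → [5, 13, 14, 15, 6]
i=4: ys[4] = 6+15 = 21 → [5, 13, 14, 15, 21]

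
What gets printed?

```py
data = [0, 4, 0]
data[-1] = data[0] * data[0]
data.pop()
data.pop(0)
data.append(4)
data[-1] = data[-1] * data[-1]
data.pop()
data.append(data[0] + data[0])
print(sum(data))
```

data[-1] = data[0]*data[0] = 0*0 = 0 → [0, 4, 0]
pop() removes 0 → [0, 4]
pop(0) removes 0 → [4]
append 4 → [4, 4]
data[-1] = data[-1]*data[-1] = 4*4 = 16 → [4, 16]
pop() removes 16 → [4]
append data[0]+data[0] = 4+4 = 8 → [4, 8]
sum = 12

12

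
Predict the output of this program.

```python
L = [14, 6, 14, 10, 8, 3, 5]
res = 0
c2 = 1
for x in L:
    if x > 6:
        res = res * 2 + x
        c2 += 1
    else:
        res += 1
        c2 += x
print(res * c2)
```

x=14: >6, res = 0*2+14 = 14; c2=2
x=6: not >6, res = 14+1 = 15; c2=8
x=14: >6, res = 15*2+14 = 44; c2=9
x=10: >6, res = 44*2+10 = 98; c2=10
x=8: >6, res = 98*2+8 = 204; c2=11
x=3: not >6, res = 204+1 = 205; c2=14
x=5: not >6, res = 205+1 = 206; c2=19
res*c2 = 206*19 = 3914

3914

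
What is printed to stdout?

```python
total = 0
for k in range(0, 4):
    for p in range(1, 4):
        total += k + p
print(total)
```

k=0,p=1: total = 0+1 = 1
k=0,p=2: total = 1+2 = 3
k=0,p=3: total = 3+3 = 6
k=1,p=1: total = 6+2 = 8
k=1,p=2: total = 8+3 = 11
k=1,p=3: total = 11+4 = 15
k=2,p=1: total = 15+3 = 18
k=2,p=2: total = 18+4 = 22
k=2,p=3: total = 22+5 = 27
k=3,p=1: total = 27+4 = 31
k=3,p=2: total = 31+5 = 36
k=3,p=3: total = 36+6 = 42

42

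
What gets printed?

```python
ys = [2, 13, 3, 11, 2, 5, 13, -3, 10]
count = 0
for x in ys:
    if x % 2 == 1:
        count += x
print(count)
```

42

x=2: not odd
x=13: odd, count = 0+13 = 13
x=3: odd, count = 13+3 = 16
x=11: odd, count = 16+11 = 27
x=2: not odd
x=5: odd, count = 27+5 = 32
x=13: odd, count = 32+13 = 45
x=-3: odd, count = 45+(-3) = 42
x=10: not odd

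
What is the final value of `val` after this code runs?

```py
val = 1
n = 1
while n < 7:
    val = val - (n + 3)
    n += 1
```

n=1: val = 1-4 = -3
n=2: val = (-3)-5 = -8
n=3: val = (-8)-6 = -14
n=4: val = (-14)-7 = -21
n=5: val = (-21)-8 = -29
n=6: val = (-29)-9 = -38

-38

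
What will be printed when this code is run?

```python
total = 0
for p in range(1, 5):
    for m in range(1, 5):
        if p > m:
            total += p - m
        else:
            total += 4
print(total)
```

50

p=1,m=1: not 1>1, total = 0+4 = 4
p=1,m=2: not 1>2, total = 4+4 = 8
p=1,m=3: not 1>3, total = 8+4 = 12
p=1,m=4: not 1>4, total = 12+4 = 16
p=2,m=1: 2>1, total = 16+1 = 17
p=2,m=2: not 2>2, total = 17+4 = 21
p=2,m=3: not 2>3, total = 21+4 = 25
p=2,m=4: not 2>4, total = 25+4 = 29
p=3,m=1: 3>1, total = 29+2 = 31
p=3,m=2: 3>2, total = 31+1 = 32
p=3,m=3: not 3>3, total = 32+4 = 36
p=3,m=4: not 3>4, total = 36+4 = 40
p=4,m=1: 4>1, total = 40+3 = 43
p=4,m=2: 4>2, total = 43+2 = 45
p=4,m=3: 4>3, total = 45+1 = 46
p=4,m=4: not 4>4, total = 46+4 = 50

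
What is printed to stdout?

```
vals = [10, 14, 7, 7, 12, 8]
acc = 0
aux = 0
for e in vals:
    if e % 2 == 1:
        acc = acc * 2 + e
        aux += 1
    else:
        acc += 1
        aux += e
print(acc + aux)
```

77

e=10: not odd, acc = 0+1 = 1; aux=10
e=14: not odd, acc = 1+1 = 2; aux=24
e=7: odd, acc = 2*2+7 = 11; aux=25
e=7: odd, acc = 11*2+7 = 29; aux=26
e=12: not odd, acc = 29+1 = 30; aux=38
e=8: not odd, acc = 30+1 = 31; aux=46
acc+aux = 31+46 = 77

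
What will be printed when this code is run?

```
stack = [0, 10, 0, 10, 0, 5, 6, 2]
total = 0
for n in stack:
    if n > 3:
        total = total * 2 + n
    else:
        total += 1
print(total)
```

n=0: not >3, total = 0+1 = 1
n=10: >3, total = 1*2+10 = 12
n=0: not >3, total = 12+1 = 13
n=10: >3, total = 13*2+10 = 36
n=0: not >3, total = 36+1 = 37
n=5: >3, total = 37*2+5 = 79
n=6: >3, total = 79*2+6 = 164
n=2: not >3, total = 164+1 = 165

165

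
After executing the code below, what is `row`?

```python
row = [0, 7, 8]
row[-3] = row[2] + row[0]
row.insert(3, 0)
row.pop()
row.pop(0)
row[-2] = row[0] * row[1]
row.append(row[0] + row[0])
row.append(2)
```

row[-3] = row[2]+row[0] = 8+0 = 8 → [8, 7, 8]
insert 0 at 3 → [8, 7, 8, 0]
pop() removes 0 → [8, 7, 8]
pop(0) removes 8 → [7, 8]
row[-2] = row[0]*row[1] = 7*8 = 56 → [56, 8]
append row[0]+row[0] = 56+56 = 112 → [56, 8, 112]
append 2 → [56, 8, 112, 2]

[56, 8, 112, 2]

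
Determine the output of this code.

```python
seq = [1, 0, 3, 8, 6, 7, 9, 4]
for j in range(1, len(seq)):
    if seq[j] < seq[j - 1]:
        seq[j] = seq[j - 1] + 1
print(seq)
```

[1, 2, 3, 8, 9, 10, 11, 12]

j=1: 0<1, seq[1] = 1+1 = 2 → [1, 2, 3, 8, 6, 7, 9, 4]
j=2: 3>=2, unchanged → [1, 2, 3, 8, 6, 7, 9, 4]
j=3: 8>=3, unchanged → [1, 2, 3, 8, 6, 7, 9, 4]
j=4: 6<8, seq[4] = 8+1 = 9 → [1, 2, 3, 8, 9, 7, 9, 4]
j=5: 7<9, seq[5] = 9+1 = 10 → [1, 2, 3, 8, 9, 10, 9, 4]
j=6: 9<10, seq[6] = 10+1 = 11 → [1, 2, 3, 8, 9, 10, 11, 4]
j=7: 4<11, seq[7] = 11+1 = 12 → [1, 2, 3, 8, 9, 10, 11, 12]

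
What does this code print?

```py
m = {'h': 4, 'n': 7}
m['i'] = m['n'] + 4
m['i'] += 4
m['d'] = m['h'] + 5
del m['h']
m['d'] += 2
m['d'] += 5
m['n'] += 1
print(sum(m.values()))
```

m['i'] = m['n']+4 = 11 → {'h': 4, 'n': 7, 'i': 11}
m['i'] = 11+4 = 15 → {'h': 4, 'n': 7, 'i': 15}
m['d'] = m['h']+5 = 9 → {'h': 4, 'n': 7, 'i': 15, 'd': 9}
del 'h' → {'n': 7, 'i': 15, 'd': 9}
m['d'] = 9+2 = 11 → {'n': 7, 'i': 15, 'd': 11}
m['d'] = 11+5 = 16 → {'n': 7, 'i': 15, 'd': 16}
m['n'] = 7+1 = 8 → {'n': 8, 'i': 15, 'd': 16}
sum of values = 39

39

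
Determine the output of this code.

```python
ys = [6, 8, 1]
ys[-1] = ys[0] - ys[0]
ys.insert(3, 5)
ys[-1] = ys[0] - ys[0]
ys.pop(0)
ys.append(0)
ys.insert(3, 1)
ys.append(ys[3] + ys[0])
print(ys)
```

ys[-1] = ys[0]-ys[0] = 6-6 = 0 → [6, 8, 0]
insert 5 at 3 → [6, 8, 0, 5]
ys[-1] = ys[0]-ys[0] = 6-6 = 0 → [6, 8, 0, 0]
pop(0) removes 6 → [8, 0, 0]
append 0 → [8, 0, 0, 0]
insert 1 at 3 → [8, 0, 0, 1, 0]
append ys[3]+ys[0] = 1+8 = 9 → [8, 0, 0, 1, 0, 9]

[8, 0, 0, 1, 0, 9]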